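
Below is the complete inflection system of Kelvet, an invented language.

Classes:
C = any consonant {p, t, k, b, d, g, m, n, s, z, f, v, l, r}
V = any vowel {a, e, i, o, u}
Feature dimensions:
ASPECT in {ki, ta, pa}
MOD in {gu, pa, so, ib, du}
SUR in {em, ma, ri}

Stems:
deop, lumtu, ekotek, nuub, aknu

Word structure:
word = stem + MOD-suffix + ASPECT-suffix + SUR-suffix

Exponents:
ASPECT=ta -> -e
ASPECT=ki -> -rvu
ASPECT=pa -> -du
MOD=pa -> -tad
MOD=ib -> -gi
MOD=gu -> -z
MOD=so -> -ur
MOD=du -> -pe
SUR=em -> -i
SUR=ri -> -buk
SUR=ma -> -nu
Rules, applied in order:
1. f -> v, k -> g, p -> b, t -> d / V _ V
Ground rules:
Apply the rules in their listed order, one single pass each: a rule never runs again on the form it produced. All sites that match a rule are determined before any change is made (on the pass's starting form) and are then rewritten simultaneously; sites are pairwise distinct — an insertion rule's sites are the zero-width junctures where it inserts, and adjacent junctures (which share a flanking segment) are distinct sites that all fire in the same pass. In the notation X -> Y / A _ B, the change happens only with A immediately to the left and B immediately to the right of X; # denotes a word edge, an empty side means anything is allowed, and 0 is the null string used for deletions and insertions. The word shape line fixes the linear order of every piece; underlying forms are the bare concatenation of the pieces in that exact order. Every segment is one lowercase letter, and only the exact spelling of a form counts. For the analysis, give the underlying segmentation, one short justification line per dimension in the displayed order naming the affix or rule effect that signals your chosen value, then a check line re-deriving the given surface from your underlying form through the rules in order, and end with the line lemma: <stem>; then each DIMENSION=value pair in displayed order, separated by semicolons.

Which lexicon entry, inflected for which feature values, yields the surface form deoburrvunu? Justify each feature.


underlying: deop-ur-rvu-nu
ASPECT=ki - signalled by the affix -rvu
MOD=so - signalled by the affix -ur
SUR=ma - signalled by the affix -nu
check: deopurrvunu -> deoburrvunu
lemma: deop; ASPECT=ki; MOD=so; SUR=ma


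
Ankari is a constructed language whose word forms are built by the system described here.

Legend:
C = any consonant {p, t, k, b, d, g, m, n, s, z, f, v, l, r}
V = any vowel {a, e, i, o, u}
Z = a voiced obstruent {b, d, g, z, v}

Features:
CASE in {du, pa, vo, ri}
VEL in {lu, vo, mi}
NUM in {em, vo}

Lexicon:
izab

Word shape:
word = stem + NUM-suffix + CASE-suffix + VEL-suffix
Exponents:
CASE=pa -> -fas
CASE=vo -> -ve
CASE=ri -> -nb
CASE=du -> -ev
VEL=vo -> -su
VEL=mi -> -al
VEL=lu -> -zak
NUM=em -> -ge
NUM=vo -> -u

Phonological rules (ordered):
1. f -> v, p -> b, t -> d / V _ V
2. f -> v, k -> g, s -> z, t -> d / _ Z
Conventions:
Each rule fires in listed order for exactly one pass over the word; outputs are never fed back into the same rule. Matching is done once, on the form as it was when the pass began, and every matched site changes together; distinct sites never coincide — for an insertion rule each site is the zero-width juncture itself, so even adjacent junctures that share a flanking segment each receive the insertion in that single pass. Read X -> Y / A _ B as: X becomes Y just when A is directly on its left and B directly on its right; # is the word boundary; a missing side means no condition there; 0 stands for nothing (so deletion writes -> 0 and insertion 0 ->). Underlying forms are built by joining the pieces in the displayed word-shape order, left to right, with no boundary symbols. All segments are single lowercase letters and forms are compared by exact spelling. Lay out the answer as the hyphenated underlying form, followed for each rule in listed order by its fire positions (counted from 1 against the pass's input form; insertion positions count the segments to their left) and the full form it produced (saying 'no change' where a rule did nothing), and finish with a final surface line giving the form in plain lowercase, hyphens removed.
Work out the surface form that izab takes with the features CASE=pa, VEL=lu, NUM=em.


underlying: izab-ge-fas-zak
1. f -> v, p -> b, t -> d / V _ V: fires at position(s) 7: izabgevaszak
2. f -> v, k -> g, s -> z, t -> d / _ Z: fires at position(s) 9: izabgevazzak
surface: izabgevazzak


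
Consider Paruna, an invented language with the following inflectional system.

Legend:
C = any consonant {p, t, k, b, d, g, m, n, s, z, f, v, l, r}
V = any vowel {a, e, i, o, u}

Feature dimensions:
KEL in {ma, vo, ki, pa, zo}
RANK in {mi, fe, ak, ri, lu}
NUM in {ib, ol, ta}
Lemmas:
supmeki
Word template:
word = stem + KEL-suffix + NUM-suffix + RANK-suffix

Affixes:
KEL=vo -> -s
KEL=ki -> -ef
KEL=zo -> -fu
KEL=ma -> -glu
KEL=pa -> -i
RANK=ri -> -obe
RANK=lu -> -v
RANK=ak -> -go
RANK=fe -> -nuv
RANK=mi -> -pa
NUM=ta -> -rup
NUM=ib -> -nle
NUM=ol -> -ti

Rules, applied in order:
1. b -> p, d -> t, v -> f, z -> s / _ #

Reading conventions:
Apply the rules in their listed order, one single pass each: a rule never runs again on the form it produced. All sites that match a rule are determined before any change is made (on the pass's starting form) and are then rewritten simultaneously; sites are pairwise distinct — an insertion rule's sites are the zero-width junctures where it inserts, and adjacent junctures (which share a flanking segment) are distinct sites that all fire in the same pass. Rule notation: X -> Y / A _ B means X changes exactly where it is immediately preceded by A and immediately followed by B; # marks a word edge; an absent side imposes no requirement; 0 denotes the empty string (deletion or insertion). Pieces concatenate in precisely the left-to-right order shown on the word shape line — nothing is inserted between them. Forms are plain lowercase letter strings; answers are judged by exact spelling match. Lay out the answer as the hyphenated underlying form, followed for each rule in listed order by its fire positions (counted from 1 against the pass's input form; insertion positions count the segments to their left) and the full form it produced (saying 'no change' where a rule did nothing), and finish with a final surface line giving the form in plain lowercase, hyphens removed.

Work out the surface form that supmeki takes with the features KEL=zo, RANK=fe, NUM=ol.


underlying: supmeki-fu-ti-nuv
1. b -> p, d -> t, v -> f, z -> s / _ #: fires at position(s) 14: supmekifutinuf
surface: supmekifutinuf


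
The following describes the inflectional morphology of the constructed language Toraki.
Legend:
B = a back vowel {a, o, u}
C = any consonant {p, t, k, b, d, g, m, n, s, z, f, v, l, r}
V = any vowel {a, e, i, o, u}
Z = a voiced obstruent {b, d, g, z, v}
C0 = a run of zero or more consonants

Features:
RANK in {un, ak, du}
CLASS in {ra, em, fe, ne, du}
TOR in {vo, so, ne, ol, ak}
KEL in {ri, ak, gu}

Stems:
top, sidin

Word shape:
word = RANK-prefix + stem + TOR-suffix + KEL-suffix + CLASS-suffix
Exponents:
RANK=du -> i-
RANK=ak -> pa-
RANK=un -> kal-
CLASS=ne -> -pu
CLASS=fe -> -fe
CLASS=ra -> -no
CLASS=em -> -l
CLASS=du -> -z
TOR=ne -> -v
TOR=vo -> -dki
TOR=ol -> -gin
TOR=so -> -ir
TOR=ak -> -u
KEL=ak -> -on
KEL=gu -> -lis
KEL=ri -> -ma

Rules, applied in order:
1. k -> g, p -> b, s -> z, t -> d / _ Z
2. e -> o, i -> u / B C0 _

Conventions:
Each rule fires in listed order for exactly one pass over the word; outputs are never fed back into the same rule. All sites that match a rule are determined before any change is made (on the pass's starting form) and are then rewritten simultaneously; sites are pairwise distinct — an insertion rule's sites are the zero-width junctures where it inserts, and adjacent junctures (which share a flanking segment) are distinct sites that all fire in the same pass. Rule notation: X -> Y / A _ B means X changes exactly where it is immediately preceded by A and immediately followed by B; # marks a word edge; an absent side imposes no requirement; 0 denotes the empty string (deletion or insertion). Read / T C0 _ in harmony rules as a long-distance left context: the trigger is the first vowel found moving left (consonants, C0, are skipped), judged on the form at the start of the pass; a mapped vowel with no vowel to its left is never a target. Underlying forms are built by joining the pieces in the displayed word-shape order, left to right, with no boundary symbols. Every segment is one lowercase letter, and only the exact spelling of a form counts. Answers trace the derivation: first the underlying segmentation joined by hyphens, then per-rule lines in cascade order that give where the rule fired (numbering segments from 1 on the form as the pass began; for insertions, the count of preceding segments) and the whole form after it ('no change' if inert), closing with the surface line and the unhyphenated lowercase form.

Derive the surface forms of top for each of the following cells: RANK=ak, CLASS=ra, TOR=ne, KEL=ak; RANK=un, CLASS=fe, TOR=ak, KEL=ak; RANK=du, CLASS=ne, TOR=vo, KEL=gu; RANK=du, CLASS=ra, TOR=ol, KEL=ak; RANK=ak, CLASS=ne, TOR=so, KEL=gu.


cell RANK=ak, CLASS=ra, TOR=ne, KEL=ak:
underlying: pa-top-v-on-no
1. k -> g, p -> b, s -> z, t -> d / _ Z: fires at position(s) 5: patobvonno
2. e -> o, i -> u / B C0 _: no change
surface: patobvonno

cell RANK=un, CLASS=fe, TOR=ak, KEL=ak:
underlying: kal-top-u-on-fe
1. k -> g, p -> b, s -> z, t -> d / _ Z: no change
2. e -> o, i -> u / B C0 _: fires at position(s) 11: kaltopuonfo
surface: kaltopuonfo

cell RANK=du, CLASS=ne, TOR=vo, KEL=gu:
underlying: i-top-dki-lis-pu
1. k -> g, p -> b, s -> z, t -> d / _ Z: fires at position(s) 4: itobdkilispu
2. e -> o, i -> u / B C0 _: fires at position(s) 7: itobdkulispu
surface: itobdkulispu

cell RANK=du, CLASS=ra, TOR=ol, KEL=ak:
underlying: i-top-gin-on-no
1. k -> g, p -> b, s -> z, t -> d / _ Z: fires at position(s) 4: itobginonno
2. e -> o, i -> u / B C0 _: fires at position(s) 6: itobgunonno
surface: itobgunonno

cell RANK=ak, CLASS=ne, TOR=so, KEL=gu:
underlying: pa-top-ir-lis-pu
1. k -> g, p -> b, s -> z, t -> d / _ Z: no change
2. e -> o, i -> u / B C0 _: fires at position(s) 6: patopurlispu
surface: patopurlispu


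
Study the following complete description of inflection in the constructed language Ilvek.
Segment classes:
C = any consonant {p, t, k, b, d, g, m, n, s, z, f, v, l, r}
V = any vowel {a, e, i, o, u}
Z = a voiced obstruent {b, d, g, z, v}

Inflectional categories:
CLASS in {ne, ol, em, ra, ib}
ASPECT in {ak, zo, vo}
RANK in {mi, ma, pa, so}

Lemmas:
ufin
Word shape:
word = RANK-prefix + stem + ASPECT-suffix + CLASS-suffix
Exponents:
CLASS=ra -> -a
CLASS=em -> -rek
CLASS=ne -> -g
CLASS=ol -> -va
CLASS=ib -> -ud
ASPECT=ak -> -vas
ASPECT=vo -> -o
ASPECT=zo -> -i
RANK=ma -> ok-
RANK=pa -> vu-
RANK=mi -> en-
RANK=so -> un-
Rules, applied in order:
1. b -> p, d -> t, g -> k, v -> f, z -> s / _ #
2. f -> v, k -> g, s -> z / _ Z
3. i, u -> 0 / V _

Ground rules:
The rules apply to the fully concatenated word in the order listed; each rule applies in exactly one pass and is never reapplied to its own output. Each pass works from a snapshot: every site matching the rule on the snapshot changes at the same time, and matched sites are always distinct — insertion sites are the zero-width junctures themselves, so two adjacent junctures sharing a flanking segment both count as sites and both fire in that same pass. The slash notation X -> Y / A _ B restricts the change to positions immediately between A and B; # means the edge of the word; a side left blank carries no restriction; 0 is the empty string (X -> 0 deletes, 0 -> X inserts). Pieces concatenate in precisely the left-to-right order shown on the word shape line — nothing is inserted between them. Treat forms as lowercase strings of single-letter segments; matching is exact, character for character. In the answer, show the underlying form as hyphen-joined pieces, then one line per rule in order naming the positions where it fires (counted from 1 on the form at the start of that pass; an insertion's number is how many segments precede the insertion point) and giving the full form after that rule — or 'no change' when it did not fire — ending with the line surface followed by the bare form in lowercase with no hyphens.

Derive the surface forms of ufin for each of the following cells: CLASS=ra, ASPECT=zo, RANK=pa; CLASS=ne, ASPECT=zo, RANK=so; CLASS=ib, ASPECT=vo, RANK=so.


cell CLASS=ra, ASPECT=zo, RANK=pa:
underlying: vu-ufin-i-a
1. b -> p, d -> t, g -> k, v -> f, z -> s / _ #: no change
2. f -> v, k -> g, s -> z / _ Z: no change
3. i, u -> 0 / V _: fires at position(s) 3: vufinia
surface: vufinia

cell CLASS=ne, ASPECT=zo, RANK=so:
underlying: un-ufin-i-g
1. b -> p, d -> t, g -> k, v -> f, z -> s / _ #: fires at position(s) 8: unufinik
2. f -> v, k -> g, s -> z / _ Z: no change
3. i, u -> 0 / V _: no change
surface: unufinik

cell CLASS=ib, ASPECT=vo, RANK=so:
underlying: un-ufin-o-ud
1. b -> p, d -> t, g -> k, v -> f, z -> s / _ #: fires at position(s) 9: unufinout
2. f -> v, k -> g, s -> z / _ Z: no change
3. i, u -> 0 / V _: fires at position(s) 8: unufinot
surface: unufinot


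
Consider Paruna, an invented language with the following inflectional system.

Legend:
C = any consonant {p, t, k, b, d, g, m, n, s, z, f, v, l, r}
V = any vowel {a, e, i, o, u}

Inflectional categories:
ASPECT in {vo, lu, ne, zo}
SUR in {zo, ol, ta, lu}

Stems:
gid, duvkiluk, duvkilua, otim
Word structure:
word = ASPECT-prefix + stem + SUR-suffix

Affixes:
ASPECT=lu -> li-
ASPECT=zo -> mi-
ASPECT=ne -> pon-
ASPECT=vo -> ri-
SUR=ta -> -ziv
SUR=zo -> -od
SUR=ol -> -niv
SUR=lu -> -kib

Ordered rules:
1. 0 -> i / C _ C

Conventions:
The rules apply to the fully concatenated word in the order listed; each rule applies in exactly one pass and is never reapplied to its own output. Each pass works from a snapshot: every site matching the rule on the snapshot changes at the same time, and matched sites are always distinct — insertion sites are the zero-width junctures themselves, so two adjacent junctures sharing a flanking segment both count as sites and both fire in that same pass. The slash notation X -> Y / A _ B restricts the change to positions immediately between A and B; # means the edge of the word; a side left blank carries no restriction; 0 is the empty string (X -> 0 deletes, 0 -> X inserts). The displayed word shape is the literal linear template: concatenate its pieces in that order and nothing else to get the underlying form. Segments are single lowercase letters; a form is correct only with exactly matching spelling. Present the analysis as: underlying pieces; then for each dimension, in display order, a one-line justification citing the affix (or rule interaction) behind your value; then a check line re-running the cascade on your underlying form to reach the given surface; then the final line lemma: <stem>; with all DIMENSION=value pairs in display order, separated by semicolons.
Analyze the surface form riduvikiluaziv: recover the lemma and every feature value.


underlying: ri-duvkilua-ziv
ASPECT=vo - signalled by the affix ri-
SUR=ta - signalled by the affix -ziv
check: riduvkiluaziv -> riduvikiluaziv
lemma: duvkilua; ASPECT=vo; SUR=ta


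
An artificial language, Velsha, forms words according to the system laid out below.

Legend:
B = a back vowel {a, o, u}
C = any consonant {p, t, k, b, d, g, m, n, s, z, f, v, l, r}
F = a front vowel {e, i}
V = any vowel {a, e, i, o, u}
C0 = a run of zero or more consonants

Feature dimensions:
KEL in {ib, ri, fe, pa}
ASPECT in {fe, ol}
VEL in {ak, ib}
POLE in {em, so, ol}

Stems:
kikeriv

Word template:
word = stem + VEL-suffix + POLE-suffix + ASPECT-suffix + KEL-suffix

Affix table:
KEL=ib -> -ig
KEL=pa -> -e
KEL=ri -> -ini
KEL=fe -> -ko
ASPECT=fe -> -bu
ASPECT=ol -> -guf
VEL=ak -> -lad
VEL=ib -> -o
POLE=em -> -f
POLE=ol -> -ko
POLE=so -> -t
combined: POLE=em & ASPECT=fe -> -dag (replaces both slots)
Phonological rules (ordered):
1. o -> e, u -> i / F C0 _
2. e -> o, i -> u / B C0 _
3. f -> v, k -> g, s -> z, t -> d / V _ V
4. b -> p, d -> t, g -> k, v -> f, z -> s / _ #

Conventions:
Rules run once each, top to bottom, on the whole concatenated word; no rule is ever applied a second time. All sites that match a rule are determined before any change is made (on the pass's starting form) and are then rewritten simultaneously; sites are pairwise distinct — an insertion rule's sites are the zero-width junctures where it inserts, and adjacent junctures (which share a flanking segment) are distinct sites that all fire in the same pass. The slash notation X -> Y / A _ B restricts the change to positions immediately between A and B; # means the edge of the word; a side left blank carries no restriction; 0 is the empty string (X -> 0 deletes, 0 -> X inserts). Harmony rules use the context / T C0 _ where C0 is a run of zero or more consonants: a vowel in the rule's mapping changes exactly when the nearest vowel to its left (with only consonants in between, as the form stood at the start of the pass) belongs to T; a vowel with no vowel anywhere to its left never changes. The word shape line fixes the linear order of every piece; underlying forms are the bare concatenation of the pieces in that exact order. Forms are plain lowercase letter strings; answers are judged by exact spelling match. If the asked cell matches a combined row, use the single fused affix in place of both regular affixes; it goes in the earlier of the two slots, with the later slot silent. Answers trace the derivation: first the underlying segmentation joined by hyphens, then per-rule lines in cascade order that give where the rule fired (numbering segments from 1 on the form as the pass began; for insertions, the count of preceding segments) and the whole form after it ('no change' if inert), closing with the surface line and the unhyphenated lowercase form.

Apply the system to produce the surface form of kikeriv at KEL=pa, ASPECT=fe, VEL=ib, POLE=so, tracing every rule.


underlying: kikeriv-o-t-bu-e
1. o -> e, u -> i / F C0 _: fires at position(s) 8: kikerivetbue
2. e -> o, i -> u / B C0 _: fires at position(s) 12: kikerivetbuo
3. f -> v, k -> g, s -> z, t -> d / V _ V: fires at position(s) 3: kigerivetbuo
4. b -> p, d -> t, g -> k, v -> f, z -> s / _ #: no change
surface: kigerivetbuo


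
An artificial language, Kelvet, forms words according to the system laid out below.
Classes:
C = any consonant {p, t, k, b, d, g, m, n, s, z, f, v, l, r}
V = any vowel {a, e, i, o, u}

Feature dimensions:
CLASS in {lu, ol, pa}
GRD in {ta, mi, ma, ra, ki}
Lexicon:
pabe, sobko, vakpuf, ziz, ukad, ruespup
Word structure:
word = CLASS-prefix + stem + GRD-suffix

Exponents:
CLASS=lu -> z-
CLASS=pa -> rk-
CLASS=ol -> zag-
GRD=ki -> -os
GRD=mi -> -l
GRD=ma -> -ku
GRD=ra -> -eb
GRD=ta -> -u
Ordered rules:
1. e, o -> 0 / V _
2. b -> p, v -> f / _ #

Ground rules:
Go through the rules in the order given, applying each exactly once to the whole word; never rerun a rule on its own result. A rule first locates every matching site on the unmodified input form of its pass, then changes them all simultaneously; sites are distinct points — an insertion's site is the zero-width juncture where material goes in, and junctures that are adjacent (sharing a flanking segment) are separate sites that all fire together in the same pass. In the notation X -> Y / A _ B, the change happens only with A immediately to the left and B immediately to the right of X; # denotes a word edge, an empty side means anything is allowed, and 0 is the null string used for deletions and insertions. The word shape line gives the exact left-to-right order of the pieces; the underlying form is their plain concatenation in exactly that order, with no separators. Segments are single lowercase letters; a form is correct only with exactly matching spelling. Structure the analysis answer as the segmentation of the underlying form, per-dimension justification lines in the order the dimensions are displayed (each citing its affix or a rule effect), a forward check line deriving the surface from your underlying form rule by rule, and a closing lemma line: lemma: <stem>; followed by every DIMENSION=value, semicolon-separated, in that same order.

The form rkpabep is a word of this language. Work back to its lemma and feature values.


underlying: rk-pabe-eb
CLASS=pa - signalled by the affix rk-
GRD=ra - signalled by the affix -eb
check: rkpabeeb -> rkpabeb -> rkpabep
lemma: pabe; CLASS=pa; GRD=ra


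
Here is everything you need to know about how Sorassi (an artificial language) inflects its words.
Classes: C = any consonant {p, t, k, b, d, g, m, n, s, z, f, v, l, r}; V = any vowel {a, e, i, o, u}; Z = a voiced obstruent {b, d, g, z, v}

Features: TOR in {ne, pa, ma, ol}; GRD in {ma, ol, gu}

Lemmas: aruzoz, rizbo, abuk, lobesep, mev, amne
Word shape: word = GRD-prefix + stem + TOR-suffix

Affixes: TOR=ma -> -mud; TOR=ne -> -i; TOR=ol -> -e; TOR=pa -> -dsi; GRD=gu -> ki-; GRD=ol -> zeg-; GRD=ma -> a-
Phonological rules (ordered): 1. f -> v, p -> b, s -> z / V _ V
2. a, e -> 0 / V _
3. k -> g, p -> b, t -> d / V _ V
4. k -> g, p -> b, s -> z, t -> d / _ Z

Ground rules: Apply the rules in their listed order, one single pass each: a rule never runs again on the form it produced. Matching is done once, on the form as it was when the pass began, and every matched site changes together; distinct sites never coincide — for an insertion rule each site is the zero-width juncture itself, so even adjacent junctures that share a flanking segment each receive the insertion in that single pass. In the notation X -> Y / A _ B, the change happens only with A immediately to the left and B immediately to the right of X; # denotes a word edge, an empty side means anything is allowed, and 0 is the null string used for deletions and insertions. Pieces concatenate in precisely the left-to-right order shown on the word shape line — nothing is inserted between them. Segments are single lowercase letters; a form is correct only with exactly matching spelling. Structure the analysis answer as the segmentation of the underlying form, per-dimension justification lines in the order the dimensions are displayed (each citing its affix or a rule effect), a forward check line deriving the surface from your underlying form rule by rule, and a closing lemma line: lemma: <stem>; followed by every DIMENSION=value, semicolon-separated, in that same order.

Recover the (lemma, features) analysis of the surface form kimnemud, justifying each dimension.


underlying: ki-amne-mud
TOR=ma - signalled by the affix -mud
GRD=gu - signalled by the affix ki-
check: kiamnemud -> kiamnemud -> kimnemud -> kimnemud -> kimnemud
lemma: amne; TOR=ma; GRD=gu


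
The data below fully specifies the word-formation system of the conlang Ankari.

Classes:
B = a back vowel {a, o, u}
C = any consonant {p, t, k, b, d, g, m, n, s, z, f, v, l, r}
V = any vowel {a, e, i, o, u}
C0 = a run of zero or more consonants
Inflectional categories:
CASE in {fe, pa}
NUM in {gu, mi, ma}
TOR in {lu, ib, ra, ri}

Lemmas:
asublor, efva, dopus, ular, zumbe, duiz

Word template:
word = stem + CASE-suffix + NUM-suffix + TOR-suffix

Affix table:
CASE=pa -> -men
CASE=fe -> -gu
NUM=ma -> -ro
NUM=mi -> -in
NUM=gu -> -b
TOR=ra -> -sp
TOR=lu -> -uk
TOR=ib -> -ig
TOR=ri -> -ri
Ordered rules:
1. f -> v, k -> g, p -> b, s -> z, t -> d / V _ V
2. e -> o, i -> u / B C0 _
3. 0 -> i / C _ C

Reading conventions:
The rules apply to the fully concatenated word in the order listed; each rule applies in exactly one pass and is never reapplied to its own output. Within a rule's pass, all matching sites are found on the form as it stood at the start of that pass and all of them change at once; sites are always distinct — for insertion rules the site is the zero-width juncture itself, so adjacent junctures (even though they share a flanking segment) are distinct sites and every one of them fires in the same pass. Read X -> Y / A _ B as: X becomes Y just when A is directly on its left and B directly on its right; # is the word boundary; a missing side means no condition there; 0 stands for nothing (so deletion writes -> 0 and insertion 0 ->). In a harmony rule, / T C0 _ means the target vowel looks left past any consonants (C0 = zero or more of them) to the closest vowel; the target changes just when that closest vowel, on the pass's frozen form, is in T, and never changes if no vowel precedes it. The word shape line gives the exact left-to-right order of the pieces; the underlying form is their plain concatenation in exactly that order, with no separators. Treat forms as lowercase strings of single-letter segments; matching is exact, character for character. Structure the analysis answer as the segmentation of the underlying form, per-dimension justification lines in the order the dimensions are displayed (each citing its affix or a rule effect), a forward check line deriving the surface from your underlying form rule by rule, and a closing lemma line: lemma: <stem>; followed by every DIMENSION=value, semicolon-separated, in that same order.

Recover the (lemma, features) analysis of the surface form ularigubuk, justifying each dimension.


underlying: ular-gu-b-uk
CASE=fe - signalled by the affix -gu
NUM=gu - signalled by the affix -b
TOR=lu - signalled by the affix -uk
check: ulargubuk -> ulargubuk -> ulargubuk -> ularigubuk
lemma: ular; CASE=fe; NUM=gu; TOR=lu


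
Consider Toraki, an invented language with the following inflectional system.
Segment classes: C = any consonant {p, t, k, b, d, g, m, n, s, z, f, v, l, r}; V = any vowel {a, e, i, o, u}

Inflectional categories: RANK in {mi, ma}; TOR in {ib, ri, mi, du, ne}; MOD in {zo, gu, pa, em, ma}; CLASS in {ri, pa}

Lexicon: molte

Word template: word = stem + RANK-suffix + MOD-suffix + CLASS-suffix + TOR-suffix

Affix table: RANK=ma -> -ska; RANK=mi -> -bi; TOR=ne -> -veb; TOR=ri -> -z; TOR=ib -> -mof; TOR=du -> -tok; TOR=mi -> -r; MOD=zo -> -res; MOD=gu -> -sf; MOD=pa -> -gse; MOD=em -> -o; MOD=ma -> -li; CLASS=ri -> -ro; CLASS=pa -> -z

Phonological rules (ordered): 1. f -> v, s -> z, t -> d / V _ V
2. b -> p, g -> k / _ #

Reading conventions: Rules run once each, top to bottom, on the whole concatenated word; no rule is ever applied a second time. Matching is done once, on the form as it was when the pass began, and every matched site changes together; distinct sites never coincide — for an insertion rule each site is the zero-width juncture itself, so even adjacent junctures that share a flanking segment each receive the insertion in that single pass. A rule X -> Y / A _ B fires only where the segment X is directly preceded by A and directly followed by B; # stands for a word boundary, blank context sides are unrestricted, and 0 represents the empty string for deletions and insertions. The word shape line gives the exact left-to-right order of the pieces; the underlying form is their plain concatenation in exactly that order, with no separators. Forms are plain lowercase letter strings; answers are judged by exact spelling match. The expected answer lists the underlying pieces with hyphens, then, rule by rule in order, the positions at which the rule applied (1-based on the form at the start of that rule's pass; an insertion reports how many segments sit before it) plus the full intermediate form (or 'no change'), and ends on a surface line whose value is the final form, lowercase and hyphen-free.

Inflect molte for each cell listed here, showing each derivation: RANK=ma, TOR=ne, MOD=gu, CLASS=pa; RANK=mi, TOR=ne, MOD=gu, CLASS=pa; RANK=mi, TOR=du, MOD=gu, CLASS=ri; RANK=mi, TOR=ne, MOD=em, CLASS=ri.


cell RANK=ma, TOR=ne, MOD=gu, CLASS=pa:
underlying: molte-ska-sf-z-veb
1. f -> v, s -> z, t -> d / V _ V: no change
2. b -> p, g -> k / _ #: fires at position(s) 14: molteskasfzvep
surface: molteskasfzvep

cell RANK=mi, TOR=ne, MOD=gu, CLASS=pa:
underlying: molte-bi-sf-z-veb
1. f -> v, s -> z, t -> d / V _ V: no change
2. b -> p, g -> k / _ #: fires at position(s) 13: moltebisfzvep
surface: moltebisfzvep

cell RANK=mi, TOR=du, MOD=gu, CLASS=ri:
underlying: molte-bi-sf-ro-tok
1. f -> v, s -> z, t -> d / V _ V: fires at position(s) 12: moltebisfrodok
2. b -> p, g -> k / _ #: no change
surface: moltebisfrodok

cell RANK=mi, TOR=ne, MOD=em, CLASS=ri:
underlying: molte-bi-o-ro-veb
1. f -> v, s -> z, t -> d / V _ V: no change
2. b -> p, g -> k / _ #: fires at position(s) 13: moltebiorovep
surface: moltebiorovep


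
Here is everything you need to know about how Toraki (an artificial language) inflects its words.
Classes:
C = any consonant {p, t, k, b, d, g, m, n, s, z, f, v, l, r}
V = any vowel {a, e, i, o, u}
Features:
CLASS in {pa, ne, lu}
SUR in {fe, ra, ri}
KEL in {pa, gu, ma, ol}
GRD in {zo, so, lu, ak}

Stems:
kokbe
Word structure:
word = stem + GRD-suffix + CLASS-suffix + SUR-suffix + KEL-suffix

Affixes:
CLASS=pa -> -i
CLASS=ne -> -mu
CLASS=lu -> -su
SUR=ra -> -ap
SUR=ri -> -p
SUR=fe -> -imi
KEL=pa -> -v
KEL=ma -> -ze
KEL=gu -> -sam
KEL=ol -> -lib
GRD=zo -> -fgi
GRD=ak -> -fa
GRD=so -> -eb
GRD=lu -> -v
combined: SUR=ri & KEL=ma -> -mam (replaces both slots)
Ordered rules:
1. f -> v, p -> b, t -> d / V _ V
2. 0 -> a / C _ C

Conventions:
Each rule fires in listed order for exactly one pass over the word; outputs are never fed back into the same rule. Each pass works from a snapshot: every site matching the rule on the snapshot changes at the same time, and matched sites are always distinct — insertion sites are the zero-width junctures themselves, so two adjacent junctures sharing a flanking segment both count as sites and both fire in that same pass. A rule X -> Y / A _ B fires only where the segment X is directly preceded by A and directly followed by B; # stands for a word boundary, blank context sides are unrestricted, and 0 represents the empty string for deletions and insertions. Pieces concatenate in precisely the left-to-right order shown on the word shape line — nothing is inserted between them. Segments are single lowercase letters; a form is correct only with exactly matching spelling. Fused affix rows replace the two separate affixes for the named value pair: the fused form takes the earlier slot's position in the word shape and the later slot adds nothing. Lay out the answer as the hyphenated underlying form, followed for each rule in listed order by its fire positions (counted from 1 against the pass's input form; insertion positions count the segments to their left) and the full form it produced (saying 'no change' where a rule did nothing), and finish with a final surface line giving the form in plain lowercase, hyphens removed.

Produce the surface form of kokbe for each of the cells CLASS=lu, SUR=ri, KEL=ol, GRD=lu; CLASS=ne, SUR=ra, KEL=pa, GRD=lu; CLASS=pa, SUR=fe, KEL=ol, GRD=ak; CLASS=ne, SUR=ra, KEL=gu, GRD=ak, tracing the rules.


cell CLASS=lu, SUR=ri, KEL=ol, GRD=lu:
underlying: kokbe-v-su-p-lib
1. f -> v, p -> b, t -> d / V _ V: no change
2. 0 -> a / C _ C: inserts after position(s) 3, 6, 9: kokabevasupalib
surface: kokabevasupalib

cell CLASS=ne, SUR=ra, KEL=pa, GRD=lu:
underlying: kokbe-v-mu-ap-v
1. f -> v, p -> b, t -> d / V _ V: no change
2. 0 -> a / C _ C: inserts after position(s) 3, 6, 10: kokabevamuapav
surface: kokabevamuapav

cell CLASS=pa, SUR=fe, KEL=ol, GRD=ak:
underlying: kokbe-fa-i-imi-lib
1. f -> v, p -> b, t -> d / V _ V: fires at position(s) 6: kokbevaiimilib
2. 0 -> a / C _ C: inserts after position(s) 3: kokabevaiimilib
surface: kokabevaiimilib

cell CLASS=ne, SUR=ra, KEL=gu, GRD=ak:
underlying: kokbe-fa-mu-ap-sam
1. f -> v, p -> b, t -> d / V _ V: fires at position(s) 6: kokbevamuapsam
2. 0 -> a / C _ C: inserts after position(s) 3, 11: kokabevamuapasam
surface: kokabevamuapasam


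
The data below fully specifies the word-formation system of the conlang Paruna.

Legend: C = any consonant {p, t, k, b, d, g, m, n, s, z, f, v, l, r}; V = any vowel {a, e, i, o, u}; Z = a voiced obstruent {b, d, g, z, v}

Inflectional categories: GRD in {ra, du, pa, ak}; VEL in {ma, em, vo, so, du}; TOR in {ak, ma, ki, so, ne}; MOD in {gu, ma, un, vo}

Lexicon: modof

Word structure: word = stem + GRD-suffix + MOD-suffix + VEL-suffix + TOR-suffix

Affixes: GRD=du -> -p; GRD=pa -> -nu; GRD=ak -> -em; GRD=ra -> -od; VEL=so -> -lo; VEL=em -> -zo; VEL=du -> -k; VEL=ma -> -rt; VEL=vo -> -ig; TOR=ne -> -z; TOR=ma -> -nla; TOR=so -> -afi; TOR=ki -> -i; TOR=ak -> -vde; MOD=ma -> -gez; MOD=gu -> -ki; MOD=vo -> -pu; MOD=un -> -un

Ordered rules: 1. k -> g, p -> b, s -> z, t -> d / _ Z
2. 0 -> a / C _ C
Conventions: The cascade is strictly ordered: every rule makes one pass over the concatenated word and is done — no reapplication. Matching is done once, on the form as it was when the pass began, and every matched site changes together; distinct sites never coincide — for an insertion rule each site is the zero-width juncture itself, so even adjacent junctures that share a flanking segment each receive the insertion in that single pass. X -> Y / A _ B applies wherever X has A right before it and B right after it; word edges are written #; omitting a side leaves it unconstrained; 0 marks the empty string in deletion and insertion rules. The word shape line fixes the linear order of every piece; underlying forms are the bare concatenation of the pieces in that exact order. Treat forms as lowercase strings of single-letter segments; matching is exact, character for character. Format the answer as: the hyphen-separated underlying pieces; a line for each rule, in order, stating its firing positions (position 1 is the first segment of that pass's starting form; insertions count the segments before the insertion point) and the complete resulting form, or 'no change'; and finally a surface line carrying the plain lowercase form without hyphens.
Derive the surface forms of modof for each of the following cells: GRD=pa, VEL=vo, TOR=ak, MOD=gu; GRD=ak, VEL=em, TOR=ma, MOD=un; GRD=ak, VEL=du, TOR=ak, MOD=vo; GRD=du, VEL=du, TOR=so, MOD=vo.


cell GRD=pa, VEL=vo, TOR=ak, MOD=gu:
underlying: modof-nu-ki-ig-vde
1. k -> g, p -> b, s -> z, t -> d / _ Z: no change
2. 0 -> a / C _ C: inserts after position(s) 5, 11, 12: modofanukiigavade
surface: modofanukiigavade

cell GRD=ak, VEL=em, TOR=ma, MOD=un:
underlying: modof-em-un-zo-nla
1. k -> g, p -> b, s -> z, t -> d / _ Z: no change
2. 0 -> a / C _ C: inserts after position(s) 9, 12: modofemunazonala
surface: modofemunazonala

cell GRD=ak, VEL=du, TOR=ak, MOD=vo:
underlying: modof-em-pu-k-vde
1. k -> g, p -> b, s -> z, t -> d / _ Z: fires at position(s) 10: modofempugvde
2. 0 -> a / C _ C: inserts after position(s) 7, 10, 11: modofemapugavade
surface: modofemapugavade

cell GRD=du, VEL=du, TOR=so, MOD=vo:
underlying: modof-p-pu-k-afi
1. k -> g, p -> b, s -> z, t -> d / _ Z: no change
2. 0 -> a / C _ C: inserts after position(s) 5, 6: modofapapukafi
surface: modofapapukafi


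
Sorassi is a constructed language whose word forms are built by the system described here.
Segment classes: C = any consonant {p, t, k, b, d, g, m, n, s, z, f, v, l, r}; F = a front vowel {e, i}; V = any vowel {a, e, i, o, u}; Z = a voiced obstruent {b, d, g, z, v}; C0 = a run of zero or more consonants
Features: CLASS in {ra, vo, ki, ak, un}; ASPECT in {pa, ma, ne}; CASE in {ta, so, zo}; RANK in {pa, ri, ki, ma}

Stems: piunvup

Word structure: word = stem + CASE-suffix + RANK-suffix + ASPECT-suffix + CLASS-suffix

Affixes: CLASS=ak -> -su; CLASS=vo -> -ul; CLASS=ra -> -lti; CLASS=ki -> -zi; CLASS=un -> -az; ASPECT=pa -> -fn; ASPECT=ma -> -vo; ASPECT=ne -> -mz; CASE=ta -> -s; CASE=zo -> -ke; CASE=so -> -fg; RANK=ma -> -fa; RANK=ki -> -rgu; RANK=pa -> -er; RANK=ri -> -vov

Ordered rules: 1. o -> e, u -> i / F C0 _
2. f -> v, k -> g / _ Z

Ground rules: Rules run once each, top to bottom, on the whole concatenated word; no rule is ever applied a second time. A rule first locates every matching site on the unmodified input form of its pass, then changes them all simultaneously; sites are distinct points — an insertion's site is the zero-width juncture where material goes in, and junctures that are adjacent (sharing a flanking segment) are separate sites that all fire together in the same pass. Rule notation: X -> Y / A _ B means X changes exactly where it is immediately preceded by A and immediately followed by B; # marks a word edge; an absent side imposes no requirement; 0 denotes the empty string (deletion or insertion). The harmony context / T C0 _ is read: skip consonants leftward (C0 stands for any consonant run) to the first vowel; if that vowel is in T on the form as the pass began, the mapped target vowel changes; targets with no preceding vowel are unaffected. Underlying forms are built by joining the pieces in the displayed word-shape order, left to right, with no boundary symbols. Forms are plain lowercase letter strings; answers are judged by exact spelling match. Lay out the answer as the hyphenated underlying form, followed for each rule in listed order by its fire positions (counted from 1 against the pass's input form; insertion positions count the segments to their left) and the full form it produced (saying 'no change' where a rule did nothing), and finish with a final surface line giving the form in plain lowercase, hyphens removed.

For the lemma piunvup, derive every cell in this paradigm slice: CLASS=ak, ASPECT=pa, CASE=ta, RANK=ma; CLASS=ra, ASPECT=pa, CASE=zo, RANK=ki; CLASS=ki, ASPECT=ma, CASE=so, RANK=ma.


cell CLASS=ak, ASPECT=pa, CASE=ta, RANK=ma:
underlying: piunvup-s-fa-fn-su
1. o -> e, u -> i / F C0 _: fires at position(s) 3: piinvupsfafnsu
2. f -> v, k -> g / _ Z: no change
surface: piinvupsfafnsu

cell CLASS=ra, ASPECT=pa, CASE=zo, RANK=ki:
underlying: piunvup-ke-rgu-fn-lti
1. o -> e, u -> i / F C0 _: fires at position(s) 3, 12: piinvupkergifnlti
2. f -> v, k -> g / _ Z: no change
surface: piinvupkergifnlti

cell CLASS=ki, ASPECT=ma, CASE=so, RANK=ma:
underlying: piunvup-fg-fa-vo-zi
1. o -> e, u -> i / F C0 _: fires at position(s) 3: piinvupfgfavozi
2. f -> v, k -> g / _ Z: fires at position(s) 8: piinvupvgfavozi
surface: piinvupvgfavozi


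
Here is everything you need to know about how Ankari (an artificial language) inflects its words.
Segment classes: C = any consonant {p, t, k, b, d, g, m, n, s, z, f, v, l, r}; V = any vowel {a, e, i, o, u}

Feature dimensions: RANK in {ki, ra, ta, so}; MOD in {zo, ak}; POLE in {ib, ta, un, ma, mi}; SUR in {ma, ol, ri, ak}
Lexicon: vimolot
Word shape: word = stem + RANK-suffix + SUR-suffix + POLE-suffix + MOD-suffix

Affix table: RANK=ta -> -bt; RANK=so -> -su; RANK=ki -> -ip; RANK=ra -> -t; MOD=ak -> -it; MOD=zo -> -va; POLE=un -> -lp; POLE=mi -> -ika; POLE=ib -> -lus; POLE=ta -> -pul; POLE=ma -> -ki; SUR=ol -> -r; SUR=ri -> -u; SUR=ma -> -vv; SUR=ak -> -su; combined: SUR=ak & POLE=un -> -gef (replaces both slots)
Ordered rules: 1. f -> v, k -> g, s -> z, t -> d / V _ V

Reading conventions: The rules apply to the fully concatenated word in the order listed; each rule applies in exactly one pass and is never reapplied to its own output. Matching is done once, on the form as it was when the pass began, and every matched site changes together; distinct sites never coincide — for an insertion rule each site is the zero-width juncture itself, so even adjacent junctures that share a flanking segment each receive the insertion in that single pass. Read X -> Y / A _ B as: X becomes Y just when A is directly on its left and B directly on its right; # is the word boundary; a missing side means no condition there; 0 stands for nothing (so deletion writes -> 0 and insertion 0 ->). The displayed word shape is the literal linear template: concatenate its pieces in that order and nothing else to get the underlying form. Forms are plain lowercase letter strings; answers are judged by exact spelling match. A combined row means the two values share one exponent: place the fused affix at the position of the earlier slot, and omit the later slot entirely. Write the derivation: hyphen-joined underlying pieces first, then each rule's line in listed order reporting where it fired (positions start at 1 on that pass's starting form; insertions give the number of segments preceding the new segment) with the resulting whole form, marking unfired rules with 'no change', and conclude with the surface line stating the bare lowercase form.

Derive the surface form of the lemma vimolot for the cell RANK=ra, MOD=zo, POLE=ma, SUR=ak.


underlying: vimolot-t-su-ki-va
1. f -> v, k -> g, s -> z, t -> d / V _ V: fires at position(s) 11: vimolottsugiva
surface: vimolottsugiva
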